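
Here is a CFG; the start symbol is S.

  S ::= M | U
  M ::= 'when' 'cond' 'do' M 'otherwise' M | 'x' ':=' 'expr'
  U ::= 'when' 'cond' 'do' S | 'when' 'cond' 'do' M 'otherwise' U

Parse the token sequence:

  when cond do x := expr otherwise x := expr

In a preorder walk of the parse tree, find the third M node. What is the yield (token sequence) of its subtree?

[S [M when cond do [M x := expr] otherwise [M x := expr]]]

x := expr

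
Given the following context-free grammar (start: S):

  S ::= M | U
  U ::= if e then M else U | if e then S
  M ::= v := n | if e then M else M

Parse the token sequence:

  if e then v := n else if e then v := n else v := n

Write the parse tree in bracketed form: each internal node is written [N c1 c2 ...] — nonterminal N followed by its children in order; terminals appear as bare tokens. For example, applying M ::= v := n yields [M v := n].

S
M
if e then M else M
if e then v := n else M
if e then v := n else if e then M else M
if e then v := n else if e then v := n else M
if e then v := n else if e then v := n else v := n

[S [M if e then [M v := n] else [M if e then [M v := n] else [M v := n]]]]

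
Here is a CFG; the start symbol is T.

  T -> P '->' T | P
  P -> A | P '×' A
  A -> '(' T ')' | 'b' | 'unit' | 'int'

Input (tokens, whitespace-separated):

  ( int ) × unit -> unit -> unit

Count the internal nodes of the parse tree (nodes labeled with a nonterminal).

14

[T [P [P [A ( [T [P [A int]]] )]] × [A unit]] -> [T [P [A unit]] -> [T [P [A unit]]]]]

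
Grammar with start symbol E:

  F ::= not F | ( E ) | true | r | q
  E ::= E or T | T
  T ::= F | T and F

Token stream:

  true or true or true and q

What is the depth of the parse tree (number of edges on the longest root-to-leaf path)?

5

[E [E [E [T [F true]]] or [T [F true]]] or [T [T [F true]] and [F q]]]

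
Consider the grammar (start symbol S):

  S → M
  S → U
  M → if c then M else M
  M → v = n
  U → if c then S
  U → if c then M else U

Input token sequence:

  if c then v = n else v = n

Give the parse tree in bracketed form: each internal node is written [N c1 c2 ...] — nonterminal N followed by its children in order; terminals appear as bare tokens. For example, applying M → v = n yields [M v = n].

S
M
if c then M else M
if c then v = n else M
if c then v = n else v = n

[S [M if c then [M v = n] else [M v = n]]]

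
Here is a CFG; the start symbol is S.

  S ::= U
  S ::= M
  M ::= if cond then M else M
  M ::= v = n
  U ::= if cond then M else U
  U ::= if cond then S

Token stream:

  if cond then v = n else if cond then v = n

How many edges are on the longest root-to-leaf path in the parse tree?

5

[S [U if cond then [M v = n] else [U if cond then [S [M v = n]]]]]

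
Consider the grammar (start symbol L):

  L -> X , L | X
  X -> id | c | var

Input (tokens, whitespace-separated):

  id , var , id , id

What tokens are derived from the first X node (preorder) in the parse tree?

id

[L [X id] , [L [X var] , [L [X id] , [L [X id]]]]]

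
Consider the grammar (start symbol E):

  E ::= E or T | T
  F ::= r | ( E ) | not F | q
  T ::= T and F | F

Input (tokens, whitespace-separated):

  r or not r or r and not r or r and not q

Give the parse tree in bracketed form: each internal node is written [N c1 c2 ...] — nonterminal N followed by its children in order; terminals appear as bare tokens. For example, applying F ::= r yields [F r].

E
E or T
E or T or T
E or T or T or T
T or T or T or T
F or T or T or T
r or T or T or T
r or F or T or T
r or not F or T or T
r or not r or T or T
r or not r or T and F or T
r or not r or F and F or T
r or not r or r and F or T
r or not r or r and not F or T
r or not r or r and not r or T
r or not r or r and not r or T and F
r or not r or r and not r or F and F
r or not r or r and not r or r and F
r or not r or r and not r or r and not F
r or not r or r and not r or r and not q

[E [E [E [E [T [F r]]] or [T [F not [F r]]]] or [T [T [F r]] and [F not [F r]]]] or [T [T [F r]] and [F not [F q]]]]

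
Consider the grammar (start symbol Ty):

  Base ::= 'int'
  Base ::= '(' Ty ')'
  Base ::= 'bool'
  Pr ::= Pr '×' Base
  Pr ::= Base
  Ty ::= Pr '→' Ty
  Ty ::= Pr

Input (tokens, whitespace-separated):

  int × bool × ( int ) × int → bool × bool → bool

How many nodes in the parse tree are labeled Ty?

4

[Ty [Pr [Pr [Pr [Pr [Base int]] × [Base bool]] × [Base ( [Ty [Pr [Base int]]] )]] × [Base int]] → [Ty [Pr [Pr [Base bool]] × [Base bool]] → [Ty [Pr [Base bool]]]]]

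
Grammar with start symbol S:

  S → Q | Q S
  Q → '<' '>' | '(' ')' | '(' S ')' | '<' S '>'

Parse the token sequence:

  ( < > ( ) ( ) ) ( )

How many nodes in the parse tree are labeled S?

[S [Q ( [S [Q < >] [S [Q ( )] [S [Q ( )]]]] )] [S [Q ( )]]]

5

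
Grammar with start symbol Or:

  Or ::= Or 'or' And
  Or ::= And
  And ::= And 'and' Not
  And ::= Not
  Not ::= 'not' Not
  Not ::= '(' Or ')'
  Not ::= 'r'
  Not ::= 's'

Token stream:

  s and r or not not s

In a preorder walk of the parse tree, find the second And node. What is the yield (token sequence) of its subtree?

s

[Or [Or [And [And [Not s]] and [Not r]]] or [And [Not not [Not not [Not s]]]]]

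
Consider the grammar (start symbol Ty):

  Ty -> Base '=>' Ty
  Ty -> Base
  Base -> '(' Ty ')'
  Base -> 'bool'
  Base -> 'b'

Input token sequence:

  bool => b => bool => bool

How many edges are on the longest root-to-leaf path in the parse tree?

[Ty [Base bool] => [Ty [Base b] => [Ty [Base bool] => [Ty [Base bool]]]]]

5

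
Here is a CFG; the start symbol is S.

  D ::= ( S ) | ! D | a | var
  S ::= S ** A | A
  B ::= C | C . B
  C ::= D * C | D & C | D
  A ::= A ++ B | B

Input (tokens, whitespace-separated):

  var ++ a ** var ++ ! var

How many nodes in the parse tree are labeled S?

[S [S [A [A [B [C [D var]]]] ++ [B [C [D a]]]]] ** [A [A [B [C [D var]]]] ++ [B [C [D ! [D var]]]]]]

2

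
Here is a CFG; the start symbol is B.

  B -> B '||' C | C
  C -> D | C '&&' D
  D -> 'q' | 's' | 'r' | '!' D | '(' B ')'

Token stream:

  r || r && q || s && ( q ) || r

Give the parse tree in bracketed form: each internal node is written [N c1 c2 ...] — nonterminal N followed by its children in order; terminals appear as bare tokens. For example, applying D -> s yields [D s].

B
B || C
B || C || C
B || C || C || C
C || C || C || C
D || C || C || C
r || C || C || C
r || C && D || C || C
r || D && D || C || C
r || r && D || C || C
r || r && q || C || C
r || r && q || C && D || C
r || r && q || D && D || C
r || r && q || s && D || C
r || r && q || s && ( B ) || C
r || r && q || s && ( C ) || C
r || r && q || s && ( D ) || C
r || r && q || s && ( q ) || C
r || r && q || s && ( q ) || D
r || r && q || s && ( q ) || r

[B [B [B [B [C [D r]]] || [C [C [D r]] && [D q]]] || [C [C [D s]] && [D ( [B [C [D q]]] )]]] || [C [D r]]]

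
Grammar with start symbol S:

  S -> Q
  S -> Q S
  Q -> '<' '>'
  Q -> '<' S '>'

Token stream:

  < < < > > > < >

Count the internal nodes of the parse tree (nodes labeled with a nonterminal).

8

[S [Q < [S [Q < [S [Q < >]] >]] >] [S [Q < >]]]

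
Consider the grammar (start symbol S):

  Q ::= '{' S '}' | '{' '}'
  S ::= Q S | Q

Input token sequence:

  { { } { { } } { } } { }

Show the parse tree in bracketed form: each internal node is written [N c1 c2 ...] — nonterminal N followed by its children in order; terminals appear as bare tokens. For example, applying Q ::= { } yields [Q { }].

[S [Q { [S [Q { }] [S [Q { [S [Q { }]] }] [S [Q { }]]]] }] [S [Q { }]]]

S
Q S
{ S } S
{ Q S } S
{ { } S } S
{ { } Q S } S
{ { } { S } S } S
{ { } { Q } S } S
{ { } { { } } S } S
{ { } { { } } Q } S
{ { } { { } } { } } S
{ { } { { } } { } } Q
{ { } { { } } { } } { }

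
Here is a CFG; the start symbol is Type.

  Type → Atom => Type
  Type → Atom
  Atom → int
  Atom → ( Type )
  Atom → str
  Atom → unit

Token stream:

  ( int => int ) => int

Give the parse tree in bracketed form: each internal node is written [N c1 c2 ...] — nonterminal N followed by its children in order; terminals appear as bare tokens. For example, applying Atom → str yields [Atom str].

[Type [Atom ( [Type [Atom int] => [Type [Atom int]]] )] => [Type [Atom int]]]

Type
Atom => Type
( Type ) => Type
( Atom => Type ) => Type
( int => Type ) => Type
( int => Atom ) => Type
( int => int ) => Type
( int => int ) => Atom
( int => int ) => int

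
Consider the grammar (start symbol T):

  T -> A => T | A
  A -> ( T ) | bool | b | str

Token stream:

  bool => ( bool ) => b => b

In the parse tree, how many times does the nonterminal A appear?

5

[T [A bool] => [T [A ( [T [A bool]] )] => [T [A b] => [T [A b]]]]]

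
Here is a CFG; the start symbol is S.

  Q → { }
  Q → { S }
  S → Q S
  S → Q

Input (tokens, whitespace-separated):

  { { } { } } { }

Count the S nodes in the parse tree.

[S [Q { [S [Q { }] [S [Q { }]]] }] [S [Q { }]]]

4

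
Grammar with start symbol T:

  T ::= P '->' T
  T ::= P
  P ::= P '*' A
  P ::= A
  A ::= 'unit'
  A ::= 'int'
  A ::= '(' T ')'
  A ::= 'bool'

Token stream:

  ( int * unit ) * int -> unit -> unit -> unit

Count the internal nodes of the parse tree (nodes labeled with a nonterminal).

[T [P [P [A ( [T [P [P [A int]] * [A unit]]] )]] * [A int]] -> [T [P [A unit]] -> [T [P [A unit]] -> [T [P [A unit]]]]]]

19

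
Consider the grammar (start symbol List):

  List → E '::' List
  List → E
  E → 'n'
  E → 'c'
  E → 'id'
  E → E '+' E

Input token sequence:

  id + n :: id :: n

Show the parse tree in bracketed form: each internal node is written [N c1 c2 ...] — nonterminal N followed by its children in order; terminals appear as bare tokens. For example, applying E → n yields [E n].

List
E :: List
E + E :: List
id + E :: List
id + n :: List
id + n :: E :: List
id + n :: id :: List
id + n :: id :: E
id + n :: id :: n

[List [E [E id] + [E n]] :: [List [E id] :: [List [E n]]]]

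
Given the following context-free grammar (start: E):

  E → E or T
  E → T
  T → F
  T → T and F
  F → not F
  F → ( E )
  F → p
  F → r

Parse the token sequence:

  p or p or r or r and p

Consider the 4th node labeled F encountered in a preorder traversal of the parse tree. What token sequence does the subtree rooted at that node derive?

r

[E [E [E [E [T [F p]]] or [T [F p]]] or [T [F r]]] or [T [T [F r]] and [F p]]]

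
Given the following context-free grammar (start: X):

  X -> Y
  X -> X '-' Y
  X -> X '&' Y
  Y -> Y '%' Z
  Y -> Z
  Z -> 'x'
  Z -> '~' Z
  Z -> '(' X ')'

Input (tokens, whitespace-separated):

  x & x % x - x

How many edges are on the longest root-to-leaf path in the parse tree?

[X [X [X [Y [Z x]]] & [Y [Y [Z x]] % [Z x]]] - [Y [Z x]]]

5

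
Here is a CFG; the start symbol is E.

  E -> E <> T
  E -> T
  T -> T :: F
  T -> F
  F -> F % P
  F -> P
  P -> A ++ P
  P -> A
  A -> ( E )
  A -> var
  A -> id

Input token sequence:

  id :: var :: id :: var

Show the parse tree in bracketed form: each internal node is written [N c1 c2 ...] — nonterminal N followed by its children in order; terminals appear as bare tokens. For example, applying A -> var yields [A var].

[E [T [T [T [T [F [P [A id]]]] :: [F [P [A var]]]] :: [F [P [A id]]]] :: [F [P [A var]]]]]

E
T
T :: F
T :: F :: F
T :: F :: F :: F
F :: F :: F :: F
P :: F :: F :: F
A :: F :: F :: F
id :: F :: F :: F
id :: P :: F :: F
id :: A :: F :: F
id :: var :: F :: F
id :: var :: P :: F
id :: var :: A :: F
id :: var :: id :: F
id :: var :: id :: P
id :: var :: id :: A
id :: var :: id :: var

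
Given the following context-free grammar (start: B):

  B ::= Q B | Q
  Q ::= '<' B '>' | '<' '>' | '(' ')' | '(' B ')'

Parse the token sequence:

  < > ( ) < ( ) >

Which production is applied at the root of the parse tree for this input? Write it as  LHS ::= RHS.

[B [Q < >] [B [Q ( )] [B [Q < [B [Q ( )]] >]]]]

B ::= Q B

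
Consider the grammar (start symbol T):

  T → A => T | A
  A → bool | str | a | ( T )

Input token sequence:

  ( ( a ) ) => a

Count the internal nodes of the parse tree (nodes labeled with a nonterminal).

8

[T [A ( [T [A ( [T [A a]] )]] )] => [T [A a]]]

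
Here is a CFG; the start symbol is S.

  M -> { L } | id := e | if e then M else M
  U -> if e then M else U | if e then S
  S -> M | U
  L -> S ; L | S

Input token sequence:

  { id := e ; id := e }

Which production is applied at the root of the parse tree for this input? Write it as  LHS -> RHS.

[S [M { [L [S [M id := e]] ; [L [S [M id := e]]]] }]]

S -> M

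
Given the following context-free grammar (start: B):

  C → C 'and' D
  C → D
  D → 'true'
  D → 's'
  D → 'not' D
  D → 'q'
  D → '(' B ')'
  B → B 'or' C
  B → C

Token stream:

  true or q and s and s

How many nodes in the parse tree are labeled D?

[B [B [C [D true]]] or [C [C [C [D q]] and [D s]] and [D s]]]

4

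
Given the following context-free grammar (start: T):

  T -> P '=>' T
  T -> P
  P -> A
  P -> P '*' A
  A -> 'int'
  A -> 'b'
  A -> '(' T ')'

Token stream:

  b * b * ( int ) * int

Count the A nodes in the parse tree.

5

[T [P [P [P [P [A b]] * [A b]] * [A ( [T [P [A int]]] )]] * [A int]]]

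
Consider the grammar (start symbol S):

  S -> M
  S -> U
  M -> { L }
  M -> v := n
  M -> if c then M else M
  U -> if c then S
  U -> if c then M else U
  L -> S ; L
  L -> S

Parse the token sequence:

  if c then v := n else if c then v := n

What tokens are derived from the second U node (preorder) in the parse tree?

if c then v := n

[S [U if c then [M v := n] else [U if c then [S [M v := n]]]]]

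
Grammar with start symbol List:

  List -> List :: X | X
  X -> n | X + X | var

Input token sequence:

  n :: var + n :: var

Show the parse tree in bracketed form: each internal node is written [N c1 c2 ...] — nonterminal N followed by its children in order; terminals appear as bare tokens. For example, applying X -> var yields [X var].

List
List :: X
List :: X :: X
X :: X :: X
n :: X :: X
n :: X + X :: X
n :: var + X :: X
n :: var + n :: X
n :: var + n :: var

[List [List [List [X n]] :: [X [X var] + [X n]]] :: [X var]]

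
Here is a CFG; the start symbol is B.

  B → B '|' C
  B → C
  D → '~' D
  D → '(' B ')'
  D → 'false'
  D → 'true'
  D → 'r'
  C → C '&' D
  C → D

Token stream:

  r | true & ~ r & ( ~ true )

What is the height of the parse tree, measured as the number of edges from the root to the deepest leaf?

7

[B [B [C [D r]]] | [C [C [C [D true]] & [D ~ [D r]]] & [D ( [B [C [D ~ [D true]]]] )]]]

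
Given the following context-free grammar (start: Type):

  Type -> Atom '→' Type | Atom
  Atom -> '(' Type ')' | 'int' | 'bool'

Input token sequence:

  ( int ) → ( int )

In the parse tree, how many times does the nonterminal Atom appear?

4

[Type [Atom ( [Type [Atom int]] )] → [Type [Atom ( [Type [Atom int]] )]]]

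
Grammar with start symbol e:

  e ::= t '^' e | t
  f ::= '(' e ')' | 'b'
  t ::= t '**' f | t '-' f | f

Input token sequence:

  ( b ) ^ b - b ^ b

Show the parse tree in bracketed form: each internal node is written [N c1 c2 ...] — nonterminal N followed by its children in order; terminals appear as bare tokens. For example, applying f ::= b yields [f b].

e
t ^ e
f ^ e
( e ) ^ e
( t ) ^ e
( f ) ^ e
( b ) ^ e
( b ) ^ t ^ e
( b ) ^ t - f ^ e
( b ) ^ f - f ^ e
( b ) ^ b - f ^ e
( b ) ^ b - b ^ e
( b ) ^ b - b ^ t
( b ) ^ b - b ^ f
( b ) ^ b - b ^ b

[e [t [f ( [e [t [f b]]] )]] ^ [e [t [t [f b]] - [f b]] ^ [e [t [f b]]]]]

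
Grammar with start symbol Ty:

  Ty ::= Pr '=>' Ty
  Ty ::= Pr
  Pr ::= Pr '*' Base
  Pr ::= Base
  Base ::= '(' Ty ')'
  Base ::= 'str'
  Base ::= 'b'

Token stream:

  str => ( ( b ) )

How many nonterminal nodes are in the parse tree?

12

[Ty [Pr [Base str]] => [Ty [Pr [Base ( [Ty [Pr [Base ( [Ty [Pr [Base b]]] )]]] )]]]]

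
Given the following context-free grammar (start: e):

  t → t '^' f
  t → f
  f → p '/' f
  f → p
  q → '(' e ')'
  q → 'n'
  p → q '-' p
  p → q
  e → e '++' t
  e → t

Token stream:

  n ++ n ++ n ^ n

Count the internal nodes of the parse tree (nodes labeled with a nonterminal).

19

[e [e [e [t [f [p [q n]]]]] ++ [t [f [p [q n]]]]] ++ [t [t [f [p [q n]]]] ^ [f [p [q n]]]]]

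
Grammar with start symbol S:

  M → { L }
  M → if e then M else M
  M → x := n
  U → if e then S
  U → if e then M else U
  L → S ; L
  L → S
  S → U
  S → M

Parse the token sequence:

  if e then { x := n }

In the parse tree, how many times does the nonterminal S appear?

[S [U if e then [S [M { [L [S [M x := n]]] }]]]]

3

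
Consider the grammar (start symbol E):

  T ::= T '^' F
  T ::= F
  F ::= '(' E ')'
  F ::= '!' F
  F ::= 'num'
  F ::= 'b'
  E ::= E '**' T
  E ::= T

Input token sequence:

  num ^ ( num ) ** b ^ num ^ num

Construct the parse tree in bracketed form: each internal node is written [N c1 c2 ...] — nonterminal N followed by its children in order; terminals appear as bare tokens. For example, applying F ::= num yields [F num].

[E [E [T [T [F num]] ^ [F ( [E [T [F num]]] )]]] ** [T [T [T [F b]] ^ [F num]] ^ [F num]]]

E
E ** T
T ** T
T ^ F ** T
F ^ F ** T
num ^ F ** T
num ^ ( E ) ** T
num ^ ( T ) ** T
num ^ ( F ) ** T
num ^ ( num ) ** T
num ^ ( num ) ** T ^ F
num ^ ( num ) ** T ^ F ^ F
num ^ ( num ) ** F ^ F ^ F
num ^ ( num ) ** b ^ F ^ F
num ^ ( num ) ** b ^ num ^ F
num ^ ( num ) ** b ^ num ^ num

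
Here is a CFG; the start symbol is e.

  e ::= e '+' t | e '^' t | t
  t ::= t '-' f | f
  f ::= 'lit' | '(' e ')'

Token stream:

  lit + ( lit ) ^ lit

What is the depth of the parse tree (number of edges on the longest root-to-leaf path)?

7

[e [e [e [t [f lit]]] + [t [f ( [e [t [f lit]]] )]]] ^ [t [f lit]]]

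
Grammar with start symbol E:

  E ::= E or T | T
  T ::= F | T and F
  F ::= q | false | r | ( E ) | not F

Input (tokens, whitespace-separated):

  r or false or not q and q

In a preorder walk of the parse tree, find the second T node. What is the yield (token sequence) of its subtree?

false

[E [E [E [T [F r]]] or [T [F false]]] or [T [T [F not [F q]]] and [F q]]]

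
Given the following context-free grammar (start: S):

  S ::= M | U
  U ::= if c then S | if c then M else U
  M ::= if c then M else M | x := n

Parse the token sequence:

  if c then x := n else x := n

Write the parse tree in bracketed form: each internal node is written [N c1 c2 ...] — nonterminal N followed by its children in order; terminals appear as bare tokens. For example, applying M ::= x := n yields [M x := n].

S
M
if c then M else M
if c then x := n else M
if c then x := n else x := n

[S [M if c then [M x := n] else [M x := n]]]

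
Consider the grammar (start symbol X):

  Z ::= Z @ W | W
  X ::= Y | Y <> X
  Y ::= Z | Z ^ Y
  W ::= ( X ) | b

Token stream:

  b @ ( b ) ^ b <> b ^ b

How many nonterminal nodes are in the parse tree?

20

[X [Y [Z [Z [W b]] @ [W ( [X [Y [Z [W b]]]] )]] ^ [Y [Z [W b]]]] <> [X [Y [Z [W b]] ^ [Y [Z [W b]]]]]]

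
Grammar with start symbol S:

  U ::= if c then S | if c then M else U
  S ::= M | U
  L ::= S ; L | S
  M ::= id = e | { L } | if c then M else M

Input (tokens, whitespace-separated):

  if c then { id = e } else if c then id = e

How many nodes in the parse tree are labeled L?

1

[S [U if c then [M { [L [S [M id = e]]] }] else [U if c then [S [M id = e]]]]]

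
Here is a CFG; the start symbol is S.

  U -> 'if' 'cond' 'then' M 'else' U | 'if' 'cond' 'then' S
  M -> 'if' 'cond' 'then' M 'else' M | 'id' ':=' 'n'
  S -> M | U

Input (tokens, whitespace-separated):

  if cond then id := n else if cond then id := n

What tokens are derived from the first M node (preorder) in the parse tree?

[S [U if cond then [M id := n] else [U if cond then [S [M id := n]]]]]

id := n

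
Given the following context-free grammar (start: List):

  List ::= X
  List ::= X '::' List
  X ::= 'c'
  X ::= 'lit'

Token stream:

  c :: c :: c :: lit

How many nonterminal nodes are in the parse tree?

8

[List [X c] :: [List [X c] :: [List [X c] :: [List [X lit]]]]]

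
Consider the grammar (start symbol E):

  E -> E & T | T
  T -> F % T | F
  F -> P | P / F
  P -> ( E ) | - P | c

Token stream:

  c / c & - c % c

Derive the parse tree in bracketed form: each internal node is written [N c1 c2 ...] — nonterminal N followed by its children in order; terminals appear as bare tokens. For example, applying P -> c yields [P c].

[E [E [T [F [P c] / [F [P c]]]]] & [T [F [P - [P c]]] % [T [F [P c]]]]]

E
E & T
T & T
F & T
P / F & T
c / F & T
c / P & T
c / c & T
c / c & F % T
c / c & P % T
c / c & - P % T
c / c & - c % T
c / c & - c % F
c / c & - c % P
c / c & - c % c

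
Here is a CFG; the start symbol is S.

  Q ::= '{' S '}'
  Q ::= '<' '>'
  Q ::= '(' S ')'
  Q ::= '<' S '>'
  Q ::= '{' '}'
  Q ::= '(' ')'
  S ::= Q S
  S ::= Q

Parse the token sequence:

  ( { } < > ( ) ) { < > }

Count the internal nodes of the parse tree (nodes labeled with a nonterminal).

[S [Q ( [S [Q { }] [S [Q < >] [S [Q ( )]]]] )] [S [Q { [S [Q < >]] }]]]

12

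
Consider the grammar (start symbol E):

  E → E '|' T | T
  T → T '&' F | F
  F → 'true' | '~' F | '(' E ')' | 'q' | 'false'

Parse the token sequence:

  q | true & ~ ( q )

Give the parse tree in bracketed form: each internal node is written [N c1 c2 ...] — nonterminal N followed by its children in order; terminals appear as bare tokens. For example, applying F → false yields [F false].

[E [E [T [F q]]] | [T [T [F true]] & [F ~ [F ( [E [T [F q]]] )]]]]

E
E | T
T | T
F | T
q | T
q | T & F
q | F & F
q | true & F
q | true & ~ F
q | true & ~ ( E )
q | true & ~ ( T )
q | true & ~ ( F )
q | true & ~ ( q )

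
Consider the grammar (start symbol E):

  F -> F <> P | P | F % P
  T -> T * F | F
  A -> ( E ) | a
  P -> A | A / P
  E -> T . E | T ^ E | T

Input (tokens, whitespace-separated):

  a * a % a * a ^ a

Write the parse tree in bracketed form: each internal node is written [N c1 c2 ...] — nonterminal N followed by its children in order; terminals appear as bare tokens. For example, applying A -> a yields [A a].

E
T ^ E
T * F ^ E
T * F * F ^ E
F * F * F ^ E
P * F * F ^ E
A * F * F ^ E
a * F * F ^ E
a * F % P * F ^ E
a * P % P * F ^ E
a * A % P * F ^ E
a * a % P * F ^ E
a * a % A * F ^ E
a * a % a * F ^ E
a * a % a * P ^ E
a * a % a * A ^ E
a * a % a * a ^ E
a * a % a * a ^ T
a * a % a * a ^ F
a * a % a * a ^ P
a * a % a * a ^ A
a * a % a * a ^ a

[E [T [T [T [F [P [A a]]]] * [F [F [P [A a]]] % [P [A a]]]] * [F [P [A a]]]] ^ [E [T [F [P [A a]]]]]]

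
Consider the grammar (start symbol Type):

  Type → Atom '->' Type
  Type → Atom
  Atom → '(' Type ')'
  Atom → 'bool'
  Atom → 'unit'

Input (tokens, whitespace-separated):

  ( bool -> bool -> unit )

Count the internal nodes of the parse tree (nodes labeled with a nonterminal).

[Type [Atom ( [Type [Atom bool] -> [Type [Atom bool] -> [Type [Atom unit]]]] )]]

8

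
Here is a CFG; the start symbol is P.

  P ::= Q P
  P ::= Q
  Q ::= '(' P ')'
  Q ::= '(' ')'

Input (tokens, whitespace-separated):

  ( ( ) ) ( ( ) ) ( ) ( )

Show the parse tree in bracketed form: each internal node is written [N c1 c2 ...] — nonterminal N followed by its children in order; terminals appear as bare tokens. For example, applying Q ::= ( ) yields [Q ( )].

[P [Q ( [P [Q ( )]] )] [P [Q ( [P [Q ( )]] )] [P [Q ( )] [P [Q ( )]]]]]

P
Q P
( P ) P
( Q ) P
( ( ) ) P
( ( ) ) Q P
( ( ) ) ( P ) P
( ( ) ) ( Q ) P
( ( ) ) ( ( ) ) P
( ( ) ) ( ( ) ) Q P
( ( ) ) ( ( ) ) ( ) P
( ( ) ) ( ( ) ) ( ) Q
( ( ) ) ( ( ) ) ( ) ( )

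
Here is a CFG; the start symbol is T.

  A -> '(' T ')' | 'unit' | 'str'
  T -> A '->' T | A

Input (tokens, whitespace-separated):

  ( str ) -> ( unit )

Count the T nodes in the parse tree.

[T [A ( [T [A str]] )] -> [T [A ( [T [A unit]] )]]]

4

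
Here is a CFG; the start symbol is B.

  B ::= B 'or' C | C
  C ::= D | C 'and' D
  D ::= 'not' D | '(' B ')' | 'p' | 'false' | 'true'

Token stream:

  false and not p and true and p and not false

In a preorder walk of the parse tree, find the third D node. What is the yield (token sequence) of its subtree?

[B [C [C [C [C [C [D false]] and [D not [D p]]] and [D true]] and [D p]] and [D not [D false]]]]

p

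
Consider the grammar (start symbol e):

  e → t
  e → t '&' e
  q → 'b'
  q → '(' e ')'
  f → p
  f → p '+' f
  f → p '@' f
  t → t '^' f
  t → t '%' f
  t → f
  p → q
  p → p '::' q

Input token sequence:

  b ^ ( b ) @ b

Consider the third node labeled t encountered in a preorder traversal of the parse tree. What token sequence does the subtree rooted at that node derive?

[e [t [t [f [p [q b]]]] ^ [f [p [q ( [e [t [f [p [q b]]]]] )]] @ [f [p [q b]]]]]]

b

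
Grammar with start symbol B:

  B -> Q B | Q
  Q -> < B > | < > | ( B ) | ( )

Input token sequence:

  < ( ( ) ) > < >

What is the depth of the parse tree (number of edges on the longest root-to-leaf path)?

6

[B [Q < [B [Q ( [B [Q ( )]] )]] >] [B [Q < >]]]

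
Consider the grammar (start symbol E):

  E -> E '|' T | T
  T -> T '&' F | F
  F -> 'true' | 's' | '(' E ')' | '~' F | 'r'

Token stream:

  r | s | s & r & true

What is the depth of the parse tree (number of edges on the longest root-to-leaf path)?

[E [E [E [T [F r]]] | [T [F s]]] | [T [T [T [F s]] & [F r]] & [F true]]]

5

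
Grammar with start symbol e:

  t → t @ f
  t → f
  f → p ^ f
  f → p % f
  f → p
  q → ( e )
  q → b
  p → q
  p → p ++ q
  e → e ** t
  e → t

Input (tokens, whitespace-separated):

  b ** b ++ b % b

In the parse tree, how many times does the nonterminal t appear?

[e [e [t [f [p [q b]]]]] ** [t [f [p [p [q b]] ++ [q b]] % [f [p [q b]]]]]]

2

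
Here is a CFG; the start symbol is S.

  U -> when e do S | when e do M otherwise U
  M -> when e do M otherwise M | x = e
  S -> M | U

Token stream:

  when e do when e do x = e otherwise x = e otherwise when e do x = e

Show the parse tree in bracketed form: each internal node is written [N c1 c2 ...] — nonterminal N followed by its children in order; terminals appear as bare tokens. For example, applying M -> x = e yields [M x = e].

[S [U when e do [M when e do [M x = e] otherwise [M x = e]] otherwise [U when e do [S [M x = e]]]]]

S
U
when e do M otherwise U
when e do when e do M otherwise M otherwise U
when e do when e do x = e otherwise M otherwise U
when e do when e do x = e otherwise x = e otherwise U
when e do when e do x = e otherwise x = e otherwise when e do S
when e do when e do x = e otherwise x = e otherwise when e do M
when e do when e do x = e otherwise x = e otherwise when e do x = e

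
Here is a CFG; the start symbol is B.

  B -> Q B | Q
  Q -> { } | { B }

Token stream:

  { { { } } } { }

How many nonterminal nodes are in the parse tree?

[B [Q { [B [Q { [B [Q { }]] }]] }] [B [Q { }]]]

8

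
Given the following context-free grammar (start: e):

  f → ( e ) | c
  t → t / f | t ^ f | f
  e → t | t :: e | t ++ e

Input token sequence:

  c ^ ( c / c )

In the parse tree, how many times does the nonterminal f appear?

[e [t [t [f c]] ^ [f ( [e [t [t [f c]] / [f c]]] )]]]

4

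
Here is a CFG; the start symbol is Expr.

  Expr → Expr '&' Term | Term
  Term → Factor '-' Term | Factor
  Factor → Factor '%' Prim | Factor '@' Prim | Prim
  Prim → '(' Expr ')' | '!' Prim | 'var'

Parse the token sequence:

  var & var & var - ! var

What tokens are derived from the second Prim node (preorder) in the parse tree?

[Expr [Expr [Expr [Term [Factor [Prim var]]]] & [Term [Factor [Prim var]]]] & [Term [Factor [Prim var]] - [Term [Factor [Prim ! [Prim var]]]]]]

var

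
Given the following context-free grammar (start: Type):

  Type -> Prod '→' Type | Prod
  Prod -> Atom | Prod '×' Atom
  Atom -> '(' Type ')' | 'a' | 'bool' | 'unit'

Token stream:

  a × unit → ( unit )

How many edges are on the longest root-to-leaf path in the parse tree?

[Type [Prod [Prod [Atom a]] × [Atom unit]] → [Type [Prod [Atom ( [Type [Prod [Atom unit]]] )]]]]

7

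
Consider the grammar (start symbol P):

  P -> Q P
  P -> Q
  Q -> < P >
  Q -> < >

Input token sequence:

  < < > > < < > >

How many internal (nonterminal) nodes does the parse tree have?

[P [Q < [P [Q < >]] >] [P [Q < [P [Q < >]] >]]]

8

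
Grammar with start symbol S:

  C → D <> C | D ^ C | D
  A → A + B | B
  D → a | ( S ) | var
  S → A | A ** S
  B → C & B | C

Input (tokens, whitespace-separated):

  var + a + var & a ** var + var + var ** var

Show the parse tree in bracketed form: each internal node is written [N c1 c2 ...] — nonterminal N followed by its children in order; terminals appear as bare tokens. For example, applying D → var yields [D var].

[S [A [A [A [B [C [D var]]]] + [B [C [D a]]]] + [B [C [D var]] & [B [C [D a]]]]] ** [S [A [A [A [B [C [D var]]]] + [B [C [D var]]]] + [B [C [D var]]]] ** [S [A [B [C [D var]]]]]]]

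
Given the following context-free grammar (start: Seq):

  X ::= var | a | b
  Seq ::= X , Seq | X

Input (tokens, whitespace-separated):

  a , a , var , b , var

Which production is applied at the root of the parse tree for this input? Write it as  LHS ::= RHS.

Seq ::= X , Seq

[Seq [X a] , [Seq [X a] , [Seq [X var] , [Seq [X b] , [Seq [X var]]]]]]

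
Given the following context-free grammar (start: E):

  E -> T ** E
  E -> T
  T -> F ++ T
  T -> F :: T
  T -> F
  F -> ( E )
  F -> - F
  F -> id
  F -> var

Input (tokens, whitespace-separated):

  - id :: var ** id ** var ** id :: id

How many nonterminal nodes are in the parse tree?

[E [T [F - [F id]] :: [T [F var]]] ** [E [T [F id]] ** [E [T [F var]] ** [E [T [F id] :: [T [F id]]]]]]]

17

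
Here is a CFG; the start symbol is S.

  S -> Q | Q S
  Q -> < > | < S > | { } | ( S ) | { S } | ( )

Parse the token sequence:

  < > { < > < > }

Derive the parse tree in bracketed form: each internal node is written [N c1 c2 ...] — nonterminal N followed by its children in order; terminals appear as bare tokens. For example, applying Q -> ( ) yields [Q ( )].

[S [Q < >] [S [Q { [S [Q < >] [S [Q < >]]] }]]]

S
Q S
< > S
< > Q
< > { S }
< > { Q S }
< > { < > S }
< > { < > Q }
< > { < > < > }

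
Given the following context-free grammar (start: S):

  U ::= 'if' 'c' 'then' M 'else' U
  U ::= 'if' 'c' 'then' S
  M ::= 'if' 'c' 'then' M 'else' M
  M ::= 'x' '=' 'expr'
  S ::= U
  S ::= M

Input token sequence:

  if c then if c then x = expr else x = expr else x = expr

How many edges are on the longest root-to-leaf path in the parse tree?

[S [M if c then [M if c then [M x = expr] else [M x = expr]] else [M x = expr]]]

4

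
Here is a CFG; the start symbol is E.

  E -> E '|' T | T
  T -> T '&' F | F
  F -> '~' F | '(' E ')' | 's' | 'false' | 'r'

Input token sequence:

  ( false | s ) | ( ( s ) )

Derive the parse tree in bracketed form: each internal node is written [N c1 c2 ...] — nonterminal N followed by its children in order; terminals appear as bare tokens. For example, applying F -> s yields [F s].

[E [E [T [F ( [E [E [T [F false]]] | [T [F s]]] )]]] | [T [F ( [E [T [F ( [E [T [F s]]] )]]] )]]]

E
E | T
T | T
F | T
( E ) | T
( E | T ) | T
( T | T ) | T
( F | T ) | T
( false | T ) | T
( false | F ) | T
( false | s ) | T
( false | s ) | F
( false | s ) | ( E )
( false | s ) | ( T )
( false | s ) | ( F )
( false | s ) | ( ( E ) )
( false | s ) | ( ( T ) )
( false | s ) | ( ( F ) )
( false | s ) | ( ( s ) )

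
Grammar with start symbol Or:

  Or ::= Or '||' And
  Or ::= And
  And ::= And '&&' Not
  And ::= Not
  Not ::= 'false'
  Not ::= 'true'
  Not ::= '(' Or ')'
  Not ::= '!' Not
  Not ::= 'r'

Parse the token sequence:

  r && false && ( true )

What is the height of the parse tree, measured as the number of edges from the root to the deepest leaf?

6

[Or [And [And [And [Not r]] && [Not false]] && [Not ( [Or [And [Not true]]] )]]]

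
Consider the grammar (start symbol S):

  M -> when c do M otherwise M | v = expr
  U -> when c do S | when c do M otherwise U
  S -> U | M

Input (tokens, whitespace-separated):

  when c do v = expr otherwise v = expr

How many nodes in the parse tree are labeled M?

3

[S [M when c do [M v = expr] otherwise [M v = expr]]]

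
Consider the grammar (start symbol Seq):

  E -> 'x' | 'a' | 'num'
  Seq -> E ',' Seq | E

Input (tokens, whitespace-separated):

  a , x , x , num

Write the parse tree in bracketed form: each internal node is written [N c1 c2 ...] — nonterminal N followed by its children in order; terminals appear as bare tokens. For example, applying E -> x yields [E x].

[Seq [E a] , [Seq [E x] , [Seq [E x] , [Seq [E num]]]]]

Seq
E , Seq
a , Seq
a , E , Seq
a , x , Seq
a , x , E , Seq
a , x , x , Seq
a , x , x , E
a , x , x , num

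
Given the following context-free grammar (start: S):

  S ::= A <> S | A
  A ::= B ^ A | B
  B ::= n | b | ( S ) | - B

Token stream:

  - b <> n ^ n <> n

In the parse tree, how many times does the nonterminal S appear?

3

[S [A [B - [B b]]] <> [S [A [B n] ^ [A [B n]]] <> [S [A [B n]]]]]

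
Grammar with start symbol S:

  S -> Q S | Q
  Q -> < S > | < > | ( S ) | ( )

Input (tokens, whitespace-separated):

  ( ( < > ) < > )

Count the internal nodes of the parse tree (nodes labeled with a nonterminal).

8

[S [Q ( [S [Q ( [S [Q < >]] )] [S [Q < >]]] )]]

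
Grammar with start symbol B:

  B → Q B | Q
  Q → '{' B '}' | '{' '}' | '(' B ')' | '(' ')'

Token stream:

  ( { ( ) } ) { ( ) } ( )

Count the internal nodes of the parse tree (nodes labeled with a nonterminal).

[B [Q ( [B [Q { [B [Q ( )]] }]] )] [B [Q { [B [Q ( )]] }] [B [Q ( )]]]]

12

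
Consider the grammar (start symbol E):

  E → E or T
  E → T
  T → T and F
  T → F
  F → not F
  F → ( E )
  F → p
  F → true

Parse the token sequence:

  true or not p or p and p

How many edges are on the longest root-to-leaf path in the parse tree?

[E [E [E [T [F true]]] or [T [F not [F p]]]] or [T [T [F p]] and [F p]]]

5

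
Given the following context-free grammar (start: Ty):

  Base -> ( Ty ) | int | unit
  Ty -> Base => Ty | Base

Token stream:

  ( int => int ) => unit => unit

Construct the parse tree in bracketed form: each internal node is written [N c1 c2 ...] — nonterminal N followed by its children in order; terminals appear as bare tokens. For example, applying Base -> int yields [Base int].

Ty
Base => Ty
( Ty ) => Ty
( Base => Ty ) => Ty
( int => Ty ) => Ty
( int => Base ) => Ty
( int => int ) => Ty
( int => int ) => Base => Ty
( int => int ) => unit => Ty
( int => int ) => unit => Base
( int => int ) => unit => unit

[Ty [Base ( [Ty [Base int] => [Ty [Base int]]] )] => [Ty [Base unit] => [Ty [Base unit]]]]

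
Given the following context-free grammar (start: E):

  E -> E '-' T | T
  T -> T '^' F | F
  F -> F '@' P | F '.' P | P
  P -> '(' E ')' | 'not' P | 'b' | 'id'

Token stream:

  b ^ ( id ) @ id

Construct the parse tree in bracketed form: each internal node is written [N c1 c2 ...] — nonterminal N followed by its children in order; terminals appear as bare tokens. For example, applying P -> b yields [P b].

[E [T [T [F [P b]]] ^ [F [F [P ( [E [T [F [P id]]]] )]] @ [P id]]]]

E
T
T ^ F
F ^ F
P ^ F
b ^ F
b ^ F @ P
b ^ P @ P
b ^ ( E ) @ P
b ^ ( T ) @ P
b ^ ( F ) @ P
b ^ ( P ) @ P
b ^ ( id ) @ P
b ^ ( id ) @ id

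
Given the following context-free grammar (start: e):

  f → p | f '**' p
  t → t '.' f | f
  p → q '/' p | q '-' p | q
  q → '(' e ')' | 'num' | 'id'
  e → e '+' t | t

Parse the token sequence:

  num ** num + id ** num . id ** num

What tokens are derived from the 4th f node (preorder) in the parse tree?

id

[e [e [t [f [f [p [q num]]] ** [p [q num]]]]] + [t [t [f [f [p [q id]]] ** [p [q num]]]] . [f [f [p [q id]]] ** [p [q num]]]]]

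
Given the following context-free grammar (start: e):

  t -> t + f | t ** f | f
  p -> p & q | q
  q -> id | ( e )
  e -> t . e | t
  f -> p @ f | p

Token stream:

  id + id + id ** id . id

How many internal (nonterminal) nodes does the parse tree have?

22

[e [t [t [t [t [f [p [q id]]]] + [f [p [q id]]]] + [f [p [q id]]]] ** [f [p [q id]]]] . [e [t [f [p [q id]]]]]]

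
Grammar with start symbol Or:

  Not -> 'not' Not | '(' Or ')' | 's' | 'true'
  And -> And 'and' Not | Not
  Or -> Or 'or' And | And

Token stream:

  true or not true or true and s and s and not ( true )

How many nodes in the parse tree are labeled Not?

[Or [Or [Or [And [Not true]]] or [And [Not not [Not true]]]] or [And [And [And [And [Not true]] and [Not s]] and [Not s]] and [Not not [Not ( [Or [And [Not true]]] )]]]]

9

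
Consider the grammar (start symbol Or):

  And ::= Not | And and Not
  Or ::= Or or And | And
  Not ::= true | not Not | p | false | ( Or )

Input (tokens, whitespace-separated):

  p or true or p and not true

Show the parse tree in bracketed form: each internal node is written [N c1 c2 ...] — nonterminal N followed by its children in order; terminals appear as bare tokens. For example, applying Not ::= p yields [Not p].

Or
Or or And
Or or And or And
And or And or And
Not or And or And
p or And or And
p or Not or And
p or true or And
p or true or And and Not
p or true or Not and Not
p or true or p and Not
p or true or p and not Not
p or true or p and not true

[Or [Or [Or [And [Not p]]] or [And [Not true]]] or [And [And [Not p]] and [Not not [Not true]]]]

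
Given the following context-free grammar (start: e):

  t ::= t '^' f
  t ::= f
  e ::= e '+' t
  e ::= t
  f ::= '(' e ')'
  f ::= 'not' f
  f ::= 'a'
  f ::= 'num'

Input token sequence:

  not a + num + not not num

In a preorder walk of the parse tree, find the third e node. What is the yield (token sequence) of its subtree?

[e [e [e [t [f not [f a]]]] + [t [f num]]] + [t [f not [f not [f num]]]]]

not a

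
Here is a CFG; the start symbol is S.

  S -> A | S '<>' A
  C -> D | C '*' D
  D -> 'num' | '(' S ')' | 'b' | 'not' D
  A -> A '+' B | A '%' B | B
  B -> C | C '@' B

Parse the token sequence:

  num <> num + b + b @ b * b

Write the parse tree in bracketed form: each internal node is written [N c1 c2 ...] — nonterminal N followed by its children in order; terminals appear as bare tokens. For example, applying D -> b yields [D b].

S
S <> A
A <> A
B <> A
C <> A
D <> A
num <> A
num <> A + B
num <> A + B + B
num <> B + B + B
num <> C + B + B
num <> D + B + B
num <> num + B + B
num <> num + C + B
num <> num + D + B
num <> num + b + B
num <> num + b + C @ B
num <> num + b + D @ B
num <> num + b + b @ B
num <> num + b + b @ C
num <> num + b + b @ C * D
num <> num + b + b @ D * D
num <> num + b + b @ b * D
num <> num + b + b @ b * b

[S [S [A [B [C [D num]]]]] <> [A [A [A [B [C [D num]]]] + [B [C [D b]]]] + [B [C [D b]] @ [B [C [C [D b]] * [D b]]]]]]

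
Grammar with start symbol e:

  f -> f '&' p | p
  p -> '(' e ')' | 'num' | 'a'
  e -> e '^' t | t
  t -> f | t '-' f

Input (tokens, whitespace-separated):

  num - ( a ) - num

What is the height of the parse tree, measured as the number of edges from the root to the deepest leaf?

[e [t [t [t [f [p num]]] - [f [p ( [e [t [f [p a]]]] )]]] - [f [p num]]]]

9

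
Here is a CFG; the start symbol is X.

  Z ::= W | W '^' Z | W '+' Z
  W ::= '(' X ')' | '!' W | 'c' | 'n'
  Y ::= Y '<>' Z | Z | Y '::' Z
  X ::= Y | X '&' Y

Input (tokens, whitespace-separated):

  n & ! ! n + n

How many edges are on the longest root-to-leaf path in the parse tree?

6

[X [X [Y [Z [W n]]]] & [Y [Z [W ! [W ! [W n]]] + [Z [W n]]]]]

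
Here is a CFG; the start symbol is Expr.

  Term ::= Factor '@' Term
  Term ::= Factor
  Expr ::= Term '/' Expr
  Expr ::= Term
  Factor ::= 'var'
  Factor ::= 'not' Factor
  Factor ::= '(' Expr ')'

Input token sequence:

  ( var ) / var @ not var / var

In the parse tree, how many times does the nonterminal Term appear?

[Expr [Term [Factor ( [Expr [Term [Factor var]]] )]] / [Expr [Term [Factor var] @ [Term [Factor not [Factor var]]]] / [Expr [Term [Factor var]]]]]

5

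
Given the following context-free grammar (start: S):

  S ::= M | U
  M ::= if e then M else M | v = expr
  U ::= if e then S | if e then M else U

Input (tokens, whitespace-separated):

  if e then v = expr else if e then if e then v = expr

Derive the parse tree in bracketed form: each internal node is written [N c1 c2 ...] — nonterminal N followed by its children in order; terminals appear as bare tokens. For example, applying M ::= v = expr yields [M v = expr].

[S [U if e then [M v = expr] else [U if e then [S [U if e then [S [M v = expr]]]]]]]

S
U
if e then M else U
if e then v = expr else U
if e then v = expr else if e then S
if e then v = expr else if e then U
if e then v = expr else if e then if e then S
if e then v = expr else if e then if e then M
if e then v = expr else if e then if e then v = expr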